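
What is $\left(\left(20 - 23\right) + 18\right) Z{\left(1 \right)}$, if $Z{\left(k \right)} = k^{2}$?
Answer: $15$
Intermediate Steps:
$\left(\left(20 - 23\right) + 18\right) Z{\left(1 \right)} = \left(\left(20 - 23\right) + 18\right) 1^{2} = \left(-3 + 18\right) 1 = 15 \cdot 1 = 15$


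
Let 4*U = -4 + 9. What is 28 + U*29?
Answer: 257/4 ≈ 64.250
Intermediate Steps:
U = 5/4 (U = (-4 + 9)/4 = (1/4)*5 = 5/4 ≈ 1.2500)
28 + U*29 = 28 + (5/4)*29 = 28 + 145/4 = 257/4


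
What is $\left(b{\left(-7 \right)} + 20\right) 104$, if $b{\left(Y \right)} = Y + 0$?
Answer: $1352$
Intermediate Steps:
$b{\left(Y \right)} = Y$
$\left(b{\left(-7 \right)} + 20\right) 104 = \left(-7 + 20\right) 104 = 13 \cdot 104 = 1352$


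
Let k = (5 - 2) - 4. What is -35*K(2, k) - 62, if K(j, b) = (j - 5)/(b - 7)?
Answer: -601/8 ≈ -75.125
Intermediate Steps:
k = -1 (k = 3 - 4 = -1)
K(j, b) = (-5 + j)/(-7 + b)
-35*K(2, k) - 62 = -35*(-5 + 2)/(-7 - 1) - 62 = -35*(-3)/(-8) - 62 = -(-35)*(-3)/8 - 62 = -35*3/8 - 62 = -105/8 - 62 = -601/8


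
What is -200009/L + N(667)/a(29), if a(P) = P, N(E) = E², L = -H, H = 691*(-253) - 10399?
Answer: 2841290693/185222 ≈ 15340.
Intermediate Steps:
H = -185222 (H = -174823 - 10399 = -185222)
L = 185222 (L = -1*(-185222) = 185222)
-200009/L + N(667)/a(29) = -200009/185222 + 667²/29 = -200009*1/185222 + 444889*(1/29) = -200009/185222 + 15341 = 2841290693/185222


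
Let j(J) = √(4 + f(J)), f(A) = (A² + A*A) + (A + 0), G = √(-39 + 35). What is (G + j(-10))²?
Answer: (√194 + 2*I)² ≈ 190.0 + 55.714*I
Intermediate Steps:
G = 2*I (G = √(-4) = 2*I ≈ 2.0*I)
f(A) = A + 2*A² (f(A) = (A² + A²) + A = 2*A² + A = A + 2*A²)
j(J) = √(4 + J*(1 + 2*J))
(G + j(-10))² = (2*I + √(4 - 10*(1 + 2*(-10))))² = (2*I + √(4 - 10*(1 - 20)))² = (2*I + √(4 - 10*(-19)))² = (2*I + √(4 + 190))² = (2*I + √194)² = (√194 + 2*I)²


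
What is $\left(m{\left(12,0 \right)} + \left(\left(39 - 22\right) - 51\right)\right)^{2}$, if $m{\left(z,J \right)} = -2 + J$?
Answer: $1296$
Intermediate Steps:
$\left(m{\left(12,0 \right)} + \left(\left(39 - 22\right) - 51\right)\right)^{2} = \left(\left(-2 + 0\right) + \left(\left(39 - 22\right) - 51\right)\right)^{2} = \left(-2 + \left(17 - 51\right)\right)^{2} = \left(-2 - 34\right)^{2} = \left(-36\right)^{2} = 1296$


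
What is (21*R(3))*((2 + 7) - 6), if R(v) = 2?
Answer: 126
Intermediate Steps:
(21*R(3))*((2 + 7) - 6) = (21*2)*((2 + 7) - 6) = 42*(9 - 6) = 42*3 = 126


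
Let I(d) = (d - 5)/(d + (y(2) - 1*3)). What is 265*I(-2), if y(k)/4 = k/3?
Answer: 795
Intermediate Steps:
y(k) = 4*k/3 (y(k) = 4*(k/3) = 4*k/3)
I(d) = (-5 + d)/(-1/3 + d) (I(d) = (d - 5)/(d + ((4/3)*2 - 1*3)) = (-5 + d)/(d + (8/3 - 3)) = (-5 + d)/(d - 1/3) = (-5 + d)/(-1/3 + d))
265*I(-2) = 265*(3*(-5 - 2)/(-1 + 3*(-2))) = 265*(3*(-7)/(-1 - 6)) = 265*(3*(-7)/(-7)) = 265*(3*(-1/7)*(-7)) = 265*3 = 795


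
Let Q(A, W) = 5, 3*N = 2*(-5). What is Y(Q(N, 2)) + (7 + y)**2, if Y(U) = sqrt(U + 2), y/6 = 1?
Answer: 169 + sqrt(7) ≈ 171.65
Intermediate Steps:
N = -10/3 (N = (2*(-5))/3 = (1/3)*(-10) = -10/3 ≈ -3.3333)
y = 6 (y = 6*1 = 6)
Y(U) = sqrt(2 + U)
Y(Q(N, 2)) + (7 + y)**2 = sqrt(2 + 5) + (7 + 6)**2 = sqrt(7) + 13**2 = sqrt(7) + 169 = 169 + sqrt(7)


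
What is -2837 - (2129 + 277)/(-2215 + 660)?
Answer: -4409129/1555 ≈ -2835.5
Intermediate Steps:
-2837 - (2129 + 277)/(-2215 + 660) = -2837 - 2406/(-1555) = -2837 - 2406*(-1)/1555 = -2837 - 1*(-2406/1555) = -2837 + 2406/1555 = -4409129/1555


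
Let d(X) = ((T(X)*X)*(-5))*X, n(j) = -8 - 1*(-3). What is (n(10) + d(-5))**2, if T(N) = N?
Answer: 384400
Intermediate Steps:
n(j) = -5 (n(j) = -8 + 3 = -5)
d(X) = -5*X**3 (d(X) = ((X*X)*(-5))*X = (X**2*(-5))*X = (-5*X**2)*X = -5*X**3)
(n(10) + d(-5))**2 = (-5 - 5*(-5)**3)**2 = (-5 - 5*(-125))**2 = (-5 + 625)**2 = 620**2 = 384400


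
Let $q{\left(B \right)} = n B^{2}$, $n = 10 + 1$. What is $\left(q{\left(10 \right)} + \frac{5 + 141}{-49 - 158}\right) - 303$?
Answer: $\frac{164833}{207} \approx 796.29$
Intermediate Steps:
$n = 11$
$q{\left(B \right)} = 11 B^{2}$
$\left(q{\left(10 \right)} + \frac{5 + 141}{-49 - 158}\right) - 303 = \left(11 \cdot 10^{2} + \frac{5 + 141}{-49 - 158}\right) - 303 = \left(11 \cdot 100 + \frac{146}{-207}\right) - 303 = \left(1100 + 146 \left(- \frac{1}{207}\right)\right) - 303 = \left(1100 - \frac{146}{207}\right) - 303 = \frac{227554}{207} - 303 = \frac{164833}{207}$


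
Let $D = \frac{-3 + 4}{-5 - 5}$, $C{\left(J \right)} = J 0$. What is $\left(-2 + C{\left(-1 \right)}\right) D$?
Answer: $\frac{1}{5} \approx 0.2$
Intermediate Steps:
$C{\left(J \right)} = 0$
$D = - \frac{1}{10}$ ($D = 1 \frac{1}{-10} = 1 \left(- \frac{1}{10}\right) = - \frac{1}{10} \approx -0.1$)
$\left(-2 + C{\left(-1 \right)}\right) D = \left(-2 + 0\right) \left(- \frac{1}{10}\right) = \left(-2\right) \left(- \frac{1}{10}\right) = \frac{1}{5}$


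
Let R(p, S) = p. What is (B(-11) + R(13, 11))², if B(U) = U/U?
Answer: 196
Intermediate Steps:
B(U) = 1
(B(-11) + R(13, 11))² = (1 + 13)² = 14² = 196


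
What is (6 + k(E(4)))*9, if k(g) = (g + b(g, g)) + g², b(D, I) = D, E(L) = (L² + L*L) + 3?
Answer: 11709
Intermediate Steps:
E(L) = 3 + 2*L² (E(L) = (L² + L²) + 3 = 2*L² + 3 = 3 + 2*L²)
k(g) = g² + 2*g (k(g) = (g + g) + g² = 2*g + g² = g² + 2*g)
(6 + k(E(4)))*9 = (6 + (3 + 2*4²)*(2 + (3 + 2*4²)))*9 = (6 + (3 + 2*16)*(2 + (3 + 2*16)))*9 = (6 + (3 + 32)*(2 + (3 + 32)))*9 = (6 + 35*(2 + 35))*9 = (6 + 35*37)*9 = (6 + 1295)*9 = 1301*9 = 11709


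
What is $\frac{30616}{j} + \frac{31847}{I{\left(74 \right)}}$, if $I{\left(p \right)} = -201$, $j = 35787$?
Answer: $- \frac{377851591}{2397729} \approx -157.59$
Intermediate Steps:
$\frac{30616}{j} + \frac{31847}{I{\left(74 \right)}} = \frac{30616}{35787} + \frac{31847}{-201} = 30616 \cdot \frac{1}{35787} + 31847 \left(- \frac{1}{201}\right) = \frac{30616}{35787} - \frac{31847}{201} = - \frac{377851591}{2397729}$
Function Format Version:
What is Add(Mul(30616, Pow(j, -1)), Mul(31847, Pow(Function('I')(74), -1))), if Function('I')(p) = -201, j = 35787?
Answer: Rational(-377851591, 2397729) ≈ -157.59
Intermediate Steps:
Add(Mul(30616, Pow(j, -1)), Mul(31847, Pow(Function('I')(74), -1))) = Add(Mul(30616, Pow(35787, -1)), Mul(31847, Pow(-201, -1))) = Add(Mul(30616, Rational(1, 35787)), Mul(31847, Rational(-1, 201))) = Add(Rational(30616, 35787), Rational(-31847, 201)) = Rational(-377851591, 2397729)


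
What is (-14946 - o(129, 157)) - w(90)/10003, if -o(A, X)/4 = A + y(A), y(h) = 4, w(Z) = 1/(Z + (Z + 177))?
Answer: -51473417395/3571071 ≈ -14414.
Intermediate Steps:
w(Z) = 1/(177 + 2*Z) (w(Z) = 1/(Z + (177 + Z)) = 1/(177 + 2*Z))
o(A, X) = -16 - 4*A (o(A, X) = -4*(A + 4) = -4*(4 + A) = -16 - 4*A)
(-14946 - o(129, 157)) - w(90)/10003 = (-14946 - (-16 - 4*129)) - 1/((177 + 2*90)*10003) = (-14946 - (-16 - 516)) - 1/((177 + 180)*10003) = (-14946 - 1*(-532)) - 1/(357*10003) = (-14946 + 532) - 1/(357*10003) = -14414 - 1*1/3571071 = -14414 - 1/3571071 = -51473417395/3571071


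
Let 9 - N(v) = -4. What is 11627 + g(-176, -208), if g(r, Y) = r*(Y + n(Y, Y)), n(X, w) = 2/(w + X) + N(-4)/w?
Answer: 627209/13 ≈ 48247.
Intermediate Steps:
N(v) = 13 (N(v) = 9 - 1*(-4) = 9 + 4 = 13)
n(X, w) = 2/(X + w) + 13/w (n(X, w) = 2/(w + X) + 13/w = 2/(X + w) + 13/w)
g(r, Y) = r*(Y + 14/Y) (g(r, Y) = r*(Y + (13*Y + 15*Y)/(Y*(Y + Y))) = r*(Y + (28*Y)/(Y*((2*Y)))) = r*(Y + (1/(2*Y))*(28*Y)/Y) = r*(Y + 14/Y))
11627 + g(-176, -208) = 11627 - 176*(14 + (-208)²)/(-208) = 11627 - 176*(-1/208)*(14 + 43264) = 11627 - 176*(-1/208)*43278 = 11627 + 476058/13 = 627209/13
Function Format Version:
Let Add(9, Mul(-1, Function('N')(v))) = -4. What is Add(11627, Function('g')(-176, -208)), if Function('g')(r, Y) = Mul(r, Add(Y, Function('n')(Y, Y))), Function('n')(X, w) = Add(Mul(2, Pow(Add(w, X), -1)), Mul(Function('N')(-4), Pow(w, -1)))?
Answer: Rational(627209, 13) ≈ 48247.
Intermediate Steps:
Function('N')(v) = 13 (Function('N')(v) = Add(9, Mul(-1, -4)) = Add(9, 4) = 13)
Function('n')(X, w) = Add(Mul(2, Pow(Add(X, w), -1)), Mul(13, Pow(w, -1))) (Function('n')(X, w) = Add(Mul(2, Pow(Add(w, X), -1)), Mul(13, Pow(w, -1))) = Add(Mul(2, Pow(Add(X, w), -1)), Mul(13, Pow(w, -1))))
Function('g')(r, Y) = Mul(r, Add(Y, Mul(14, Pow(Y, -1)))) (Function('g')(r, Y) = Mul(r, Add(Y, Mul(Pow(Y, -1), Pow(Add(Y, Y), -1), Add(Mul(13, Y), Mul(15, Y))))) = Mul(r, Add(Y, Mul(Pow(Y, -1), Pow(Mul(2, Y), -1), Mul(28, Y)))) = Mul(r, Add(Y, Mul(Pow(Y, -1), Mul(Rational(1, 2), Pow(Y, -1)), Mul(28, Y)))) = Mul(r, Add(Y, Mul(14, Pow(Y, -1)))))
Add(11627, Function('g')(-176, -208)) = Add(11627, Mul(-176, Pow(-208, -1), Add(14, Pow(-208, 2)))) = Add(11627, Mul(-176, Rational(-1, 208), Add(14, 43264))) = Add(11627, Mul(-176, Rational(-1, 208), 43278)) = Add(11627, Rational(476058, 13)) = Rational(627209, 13)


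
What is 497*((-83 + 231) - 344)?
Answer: -97412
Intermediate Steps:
497*((-83 + 231) - 344) = 497*(148 - 344) = 497*(-196) = -97412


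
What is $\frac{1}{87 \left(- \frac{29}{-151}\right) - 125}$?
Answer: $- \frac{151}{16352} \approx -0.0092343$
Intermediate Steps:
$\frac{1}{87 \left(- \frac{29}{-151}\right) - 125} = \frac{1}{87 \left(\left(-29\right) \left(- \frac{1}{151}\right)\right) - 125} = \frac{1}{87 \cdot \frac{29}{151} - 125} = \frac{1}{\frac{2523}{151} - 125} = \frac{1}{- \frac{16352}{151}} = - \frac{151}{16352}$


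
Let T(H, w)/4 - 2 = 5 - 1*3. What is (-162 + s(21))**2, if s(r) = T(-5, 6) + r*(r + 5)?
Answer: 160000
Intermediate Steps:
T(H, w) = 16 (T(H, w) = 8 + 4*(5 - 1*3) = 8 + 4*(5 - 3) = 8 + 4*2 = 8 + 8 = 16)
s(r) = 16 + r*(5 + r) (s(r) = 16 + r*(r + 5) = 16 + r*(5 + r))
(-162 + s(21))**2 = (-162 + (16 + 21**2 + 5*21))**2 = (-162 + (16 + 441 + 105))**2 = (-162 + 562)**2 = 400**2 = 160000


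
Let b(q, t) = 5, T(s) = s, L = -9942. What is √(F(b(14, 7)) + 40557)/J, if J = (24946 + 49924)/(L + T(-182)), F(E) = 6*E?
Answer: -5062*√40587/37435 ≈ -27.242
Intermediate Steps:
J = -37435/5062 (J = (24946 + 49924)/(-9942 - 182) = 74870/(-10124) = 74870*(-1/10124) = -37435/5062 ≈ -7.3953)
√(F(b(14, 7)) + 40557)/J = √(6*5 + 40557)/(-37435/5062) = √(30 + 40557)*(-5062/37435) = √40587*(-5062/37435) = -5062*√40587/37435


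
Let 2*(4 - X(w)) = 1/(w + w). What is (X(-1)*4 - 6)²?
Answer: 121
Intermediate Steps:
X(w) = 4 - 1/(4*w) (X(w) = 4 - 1/(2*(w + w)) = 4 - 1/(2*w)/2 = 4 - 1/(4*w))
(X(-1)*4 - 6)² = ((4 - ¼/(-1))*4 - 6)² = ((4 - ¼*(-1))*4 - 6)² = ((4 + ¼)*4 - 6)² = ((17/4)*4 - 6)² = (17 - 6)² = 11² = 121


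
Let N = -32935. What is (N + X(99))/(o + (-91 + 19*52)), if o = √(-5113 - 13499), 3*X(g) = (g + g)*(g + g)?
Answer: -5940233/274407 + 39734*I*√517/274407 ≈ -21.648 + 3.2924*I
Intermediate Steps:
X(g) = 4*g²/3 (X(g) = ((g + g)*(g + g))/3 = ((2*g)*(2*g))/3 = (4*g²)/3 = 4*g²/3)
o = 6*I*√517 (o = √(-18612) = 6*I*√517 ≈ 136.43*I)
(N + X(99))/(o + (-91 + 19*52)) = (-32935 + (4/3)*99²)/(6*I*√517 + (-91 + 19*52)) = (-32935 + (4/3)*9801)/(6*I*√517 + (-91 + 988)) = (-32935 + 13068)/(6*I*√517 + 897) = -19867/(897 + 6*I*√517)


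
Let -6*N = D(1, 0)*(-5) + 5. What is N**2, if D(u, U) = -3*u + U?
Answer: 100/9 ≈ 11.111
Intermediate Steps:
D(u, U) = U - 3*u
N = -10/3 (N = -((0 - 3*1)*(-5) + 5)/6 = -((0 - 3)*(-5) + 5)/6 = -(-3*(-5) + 5)/6 = -(15 + 5)/6 = -1/6*20 = -10/3 ≈ -3.3333)
N**2 = (-10/3)**2 = 100/9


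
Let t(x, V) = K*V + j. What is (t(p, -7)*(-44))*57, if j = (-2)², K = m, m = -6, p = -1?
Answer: -115368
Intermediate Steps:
K = -6
j = 4
t(x, V) = 4 - 6*V (t(x, V) = -6*V + 4 = 4 - 6*V)
(t(p, -7)*(-44))*57 = ((4 - 6*(-7))*(-44))*57 = ((4 + 42)*(-44))*57 = (46*(-44))*57 = -2024*57 = -115368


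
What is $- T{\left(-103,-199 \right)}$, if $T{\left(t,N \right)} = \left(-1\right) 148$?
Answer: $148$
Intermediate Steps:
$T{\left(t,N \right)} = -148$
$- T{\left(-103,-199 \right)} = \left(-1\right) \left(-148\right) = 148$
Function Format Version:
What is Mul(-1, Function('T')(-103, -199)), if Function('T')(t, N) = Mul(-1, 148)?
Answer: 148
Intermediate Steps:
Function('T')(t, N) = -148
Mul(-1, Function('T')(-103, -199)) = Mul(-1, -148) = 148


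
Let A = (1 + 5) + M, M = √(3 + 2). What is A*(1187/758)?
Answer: 3561/379 + 1187*√5/758 ≈ 12.897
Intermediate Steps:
M = √5 ≈ 2.2361
A = 6 + √5 (A = (1 + 5) + √5 = 6 + √5 ≈ 8.2361)
A*(1187/758) = (6 + √5)*(1187/758) = 3561/379 + 1187*√5/758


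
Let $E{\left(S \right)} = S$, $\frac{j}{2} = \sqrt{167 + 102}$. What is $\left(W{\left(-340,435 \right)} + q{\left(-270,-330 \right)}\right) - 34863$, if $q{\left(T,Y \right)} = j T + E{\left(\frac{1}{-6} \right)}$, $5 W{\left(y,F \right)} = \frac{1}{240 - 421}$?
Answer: $- \frac{189307001}{5430} - 540 \sqrt{269} \approx -43720.0$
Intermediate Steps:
$j = 2 \sqrt{269}$ ($j = 2 \sqrt{167 + 102} = 2 \sqrt{269} \approx 32.802$)
$W{\left(y,F \right)} = - \frac{1}{905}$ ($W{\left(y,F \right)} = \frac{1}{5 \left(240 - 421\right)} = \frac{1}{5 \left(-181\right)} = \frac{1}{5} \left(- \frac{1}{181}\right) = - \frac{1}{905}$)
$q{\left(T,Y \right)} = - \frac{1}{6} + 2 T \sqrt{269}$ ($q{\left(T,Y \right)} = 2 \sqrt{269} T + \frac{1}{-6} = 2 T \sqrt{269} - \frac{1}{6} = - \frac{1}{6} + 2 T \sqrt{269}$)
$\left(W{\left(-340,435 \right)} + q{\left(-270,-330 \right)}\right) - 34863 = \left(- \frac{1}{905} + \left(- \frac{1}{6} + 2 \left(-270\right) \sqrt{269}\right)\right) - 34863 = \left(- \frac{1}{905} - \left(\frac{1}{6} + 540 \sqrt{269}\right)\right) - 34863 = \left(- \frac{911}{5430} - 540 \sqrt{269}\right) - 34863 = - \frac{189307001}{5430} - 540 \sqrt{269}$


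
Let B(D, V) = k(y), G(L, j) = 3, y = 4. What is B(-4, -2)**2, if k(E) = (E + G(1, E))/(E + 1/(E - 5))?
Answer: 49/9 ≈ 5.4444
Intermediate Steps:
k(E) = (3 + E)/(E + 1/(-5 + E)) (k(E) = (E + 3)/(E + 1/(E - 5)) = (3 + E)/(E + 1/(-5 + E)))
B(D, V) = 7/3 (B(D, V) = (-15 + 4**2 - 2*4)/(1 + 4**2 - 5*4) = (-15 + 16 - 8)/(1 + 16 - 20) = -7/(-3) = -1/3*(-7) = 7/3)
B(-4, -2)**2 = (7/3)**2 = 49/9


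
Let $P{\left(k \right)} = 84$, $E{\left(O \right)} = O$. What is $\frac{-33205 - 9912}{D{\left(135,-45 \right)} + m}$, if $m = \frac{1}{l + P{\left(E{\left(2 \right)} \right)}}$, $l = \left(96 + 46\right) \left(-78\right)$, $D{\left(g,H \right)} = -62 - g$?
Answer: $\frac{473942064}{2165425} \approx 218.87$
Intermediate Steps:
$l = -11076$ ($l = 142 \left(-78\right) = -11076$)
$m = - \frac{1}{10992}$ ($m = \frac{1}{-11076 + 84} = \frac{1}{-10992} = - \frac{1}{10992} \approx -9.0975 \cdot 10^{-5}$)
$\frac{-33205 - 9912}{D{\left(135,-45 \right)} + m} = \frac{-33205 - 9912}{\left(-62 - 135\right) - \frac{1}{10992}} = - \frac{43117}{\left(-62 - 135\right) - \frac{1}{10992}} = - \frac{43117}{-197 - \frac{1}{10992}} = - \frac{43117}{- \frac{2165425}{10992}} = \left(-43117\right) \left(- \frac{10992}{2165425}\right) = \frac{473942064}{2165425}$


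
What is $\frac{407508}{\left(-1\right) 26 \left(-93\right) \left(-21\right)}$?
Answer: $- \frac{67918}{8463} \approx -8.0253$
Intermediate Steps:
$\frac{407508}{\left(-1\right) 26 \left(-93\right) \left(-21\right)} = \frac{407508}{\left(-1\right) \left(\left(-2418\right) \left(-21\right)\right)} = \frac{407508}{\left(-1\right) 50778} = \frac{407508}{-50778} = 407508 \left(- \frac{1}{50778}\right) = - \frac{67918}{8463}$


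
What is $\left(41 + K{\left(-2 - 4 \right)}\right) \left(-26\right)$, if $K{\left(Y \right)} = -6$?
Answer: $-910$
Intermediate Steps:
$\left(41 + K{\left(-2 - 4 \right)}\right) \left(-26\right) = \left(41 - 6\right) \left(-26\right) = 35 \left(-26\right) = -910$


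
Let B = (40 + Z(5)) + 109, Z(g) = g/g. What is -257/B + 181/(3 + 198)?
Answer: -2723/3350 ≈ -0.81284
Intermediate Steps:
Z(g) = 1
B = 150 (B = (40 + 1) + 109 = 41 + 109 = 150)
-257/B + 181/(3 + 198) = -257/150 + 181/(3 + 198) = -257*1/150 + 181/201 = -257/150 + 181*(1/201) = -257/150 + 181/201 = -2723/3350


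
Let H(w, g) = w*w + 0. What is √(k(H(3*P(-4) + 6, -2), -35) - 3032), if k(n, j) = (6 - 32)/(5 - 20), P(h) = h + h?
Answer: I*√681810/15 ≈ 55.048*I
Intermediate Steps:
P(h) = 2*h
H(w, g) = w² (H(w, g) = w² + 0 = w²)
k(n, j) = 26/15 (k(n, j) = -26/(-15) = -26*(-1/15) = 26/15)
√(k(H(3*P(-4) + 6, -2), -35) - 3032) = √(26/15 - 3032) = √(-45454/15) = I*√681810/15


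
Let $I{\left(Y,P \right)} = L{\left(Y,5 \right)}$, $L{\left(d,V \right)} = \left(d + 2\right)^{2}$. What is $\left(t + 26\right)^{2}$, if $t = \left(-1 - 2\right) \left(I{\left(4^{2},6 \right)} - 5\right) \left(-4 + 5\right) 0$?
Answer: $676$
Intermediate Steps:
$L{\left(d,V \right)} = \left(2 + d\right)^{2}$
$I{\left(Y,P \right)} = \left(2 + Y\right)^{2}$
$t = 0$ ($t = \left(-1 - 2\right) \left(\left(2 + 4^{2}\right)^{2} - 5\right) \left(-4 + 5\right) 0 = - 3 \left(\left(2 + 16\right)^{2} - 5\right) 1 \cdot 0 = - 3 \left(18^{2} - 5\right) 1 \cdot 0 = - 3 \left(324 - 5\right) 1 \cdot 0 = - 3 \cdot 319 \cdot 1 \cdot 0 = \left(-3\right) 319 \cdot 0 = \left(-957\right) 0 = 0$)
$\left(t + 26\right)^{2} = \left(0 + 26\right)^{2} = 26^{2} = 676$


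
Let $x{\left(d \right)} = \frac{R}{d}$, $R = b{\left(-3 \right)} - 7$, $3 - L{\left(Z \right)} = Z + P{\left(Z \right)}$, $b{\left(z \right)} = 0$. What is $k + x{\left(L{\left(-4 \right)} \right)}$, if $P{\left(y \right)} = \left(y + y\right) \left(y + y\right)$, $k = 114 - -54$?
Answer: $\frac{9583}{57} \approx 168.12$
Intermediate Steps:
$k = 168$ ($k = 114 + 54 = 168$)
$P{\left(y \right)} = 4 y^{2}$ ($P{\left(y \right)} = 2 y 2 y = 4 y^{2}$)
$L{\left(Z \right)} = 3 - Z - 4 Z^{2}$ ($L{\left(Z \right)} = 3 - \left(Z + 4 Z^{2}\right) = 3 - Z - 4 Z^{2}$)
$R = -7$ ($R = 0 - 7 = -7$)
$x{\left(d \right)} = - \frac{7}{d}$
$k + x{\left(L{\left(-4 \right)} \right)} = 168 - \frac{7}{3 - -4 - 4 \left(-4\right)^{2}} = 168 - \frac{7}{3 + 4 - 64} = 168 - \frac{7}{-57} = 168 - - \frac{7}{57} = 168 + \frac{7}{57} = \frac{9583}{57}$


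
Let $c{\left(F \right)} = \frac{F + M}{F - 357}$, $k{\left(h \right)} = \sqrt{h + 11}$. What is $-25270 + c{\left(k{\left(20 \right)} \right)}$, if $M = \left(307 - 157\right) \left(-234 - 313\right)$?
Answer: $- \frac{3190561041}{127418} + \frac{81693 \sqrt{31}}{127418} \approx -25037.0$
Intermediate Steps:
$M = -82050$ ($M = 150 \left(-547\right) = -82050$)
$k{\left(h \right)} = \sqrt{11 + h}$
$c{\left(F \right)} = \frac{-82050 + F}{-357 + F}$ ($c{\left(F \right)} = \frac{F - 82050}{F - 357} = \frac{-82050 + F}{-357 + F}$)
$-25270 + c{\left(k{\left(20 \right)} \right)} = -25270 + \frac{-82050 + \sqrt{11 + 20}}{-357 + \sqrt{11 + 20}} = -25270 + \frac{-82050 + \sqrt{31}}{-357 + \sqrt{31}}$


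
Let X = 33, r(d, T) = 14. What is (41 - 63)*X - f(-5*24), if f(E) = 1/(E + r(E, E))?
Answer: -76955/106 ≈ -725.99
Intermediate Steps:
f(E) = 1/(14 + E) (f(E) = 1/(E + 14) = 1/(14 + E))
(41 - 63)*X - f(-5*24) = (41 - 63)*33 - 1/(14 - 5*24) = -22*33 - 1/(14 - 120) = -726 - 1/(-106) = -726 - 1*(-1/106) = -726 + 1/106 = -76955/106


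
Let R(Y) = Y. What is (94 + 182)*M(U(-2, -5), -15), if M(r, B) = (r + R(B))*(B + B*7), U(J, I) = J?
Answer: 563040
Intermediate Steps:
M(r, B) = 8*B*(B + r) (M(r, B) = (r + B)*(B + B*7) = (B + r)*(B + 7*B) = (B + r)*(8*B) = 8*B*(B + r))
(94 + 182)*M(U(-2, -5), -15) = (94 + 182)*(8*(-15)*(-15 - 2)) = 276*(8*(-15)*(-17)) = 276*2040 = 563040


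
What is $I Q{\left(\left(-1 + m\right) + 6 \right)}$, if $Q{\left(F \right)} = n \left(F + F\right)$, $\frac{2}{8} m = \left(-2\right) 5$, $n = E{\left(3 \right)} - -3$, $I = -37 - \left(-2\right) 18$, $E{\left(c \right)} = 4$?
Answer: $490$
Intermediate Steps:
$I = -1$ ($I = -37 - -36 = -37 + 36 = -1$)
$n = 7$ ($n = 4 - -3 = 4 + 3 = 7$)
$m = -40$ ($m = 4 \left(\left(-2\right) 5\right) = 4 \left(-10\right) = -40$)
$Q{\left(F \right)} = 14 F$ ($Q{\left(F \right)} = 7 \left(F + F\right) = 7 \cdot 2 F = 14 F$)
$I Q{\left(\left(-1 + m\right) + 6 \right)} = - 14 \left(\left(-1 - 40\right) + 6\right) = - 14 \left(-41 + 6\right) = - 14 \left(-35\right) = \left(-1\right) \left(-490\right) = 490$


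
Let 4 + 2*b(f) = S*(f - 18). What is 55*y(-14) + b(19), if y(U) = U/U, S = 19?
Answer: 125/2 ≈ 62.500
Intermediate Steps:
y(U) = 1
b(f) = -173 + 19*f/2 (b(f) = -2 + (19*(f - 18))/2 = -2 + (19*(-18 + f))/2 = -2 + (-342 + 19*f)/2 = -2 + (-171 + 19*f/2) = -173 + 19*f/2)
55*y(-14) + b(19) = 55*1 + (-173 + (19/2)*19) = 55 + (-173 + 361/2) = 55 + 15/2 = 125/2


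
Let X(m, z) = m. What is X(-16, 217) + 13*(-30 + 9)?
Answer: -289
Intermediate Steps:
X(-16, 217) + 13*(-30 + 9) = -16 + 13*(-30 + 9) = -16 + 13*(-21) = -16 - 273 = -289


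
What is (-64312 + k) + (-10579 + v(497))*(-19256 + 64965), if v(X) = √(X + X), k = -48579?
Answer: -483668402 + 45709*√994 ≈ -4.8223e+8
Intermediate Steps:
v(X) = √2*√X (v(X) = √(2*X) = √2*√X)
(-64312 + k) + (-10579 + v(497))*(-19256 + 64965) = (-64312 - 48579) + (-10579 + √2*√497)*(-19256 + 64965) = -112891 + (-10579 + √994)*45709 = -112891 + (-483555511 + 45709*√994) = -483668402 + 45709*√994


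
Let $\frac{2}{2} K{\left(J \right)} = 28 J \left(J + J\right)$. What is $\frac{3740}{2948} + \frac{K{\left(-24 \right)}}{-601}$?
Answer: $- \frac{2110067}{40267} \approx -52.402$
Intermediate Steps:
$K{\left(J \right)} = 56 J^{2}$ ($K{\left(J \right)} = 28 J \left(J + J\right) = 28 J 2 J = 56 J^{2}$)
$\frac{3740}{2948} + \frac{K{\left(-24 \right)}}{-601} = \frac{3740}{2948} + \frac{56 \left(-24\right)^{2}}{-601} = 3740 \cdot \frac{1}{2948} + 56 \cdot 576 \left(- \frac{1}{601}\right) = \frac{85}{67} + 32256 \left(- \frac{1}{601}\right) = \frac{85}{67} - \frac{32256}{601} = - \frac{2110067}{40267}$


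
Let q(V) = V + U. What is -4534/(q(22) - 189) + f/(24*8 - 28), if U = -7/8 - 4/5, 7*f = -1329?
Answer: 199234517/7745556 ≈ 25.722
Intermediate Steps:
f = -1329/7 (f = (⅐)*(-1329) = -1329/7 ≈ -189.86)
U = -67/40 (U = -7*⅛ - 4*⅕ = -7/8 - ⅘ = -67/40 ≈ -1.6750)
q(V) = -67/40 + V (q(V) = V - 67/40 = -67/40 + V)
-4534/(q(22) - 189) + f/(24*8 - 28) = -4534/((-67/40 + 22) - 189) - 1329/(7*(24*8 - 28)) = -4534/(813/40 - 189) - 1329/(7*(192 - 28)) = -4534/(-6747/40) - 1329/7/164 = -4534*(-40/6747) - 1329/7*1/164 = 181360/6747 - 1329/1148 = 199234517/7745556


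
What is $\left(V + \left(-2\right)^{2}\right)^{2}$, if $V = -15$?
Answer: $121$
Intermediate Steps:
$\left(V + \left(-2\right)^{2}\right)^{2} = \left(-15 + \left(-2\right)^{2}\right)^{2} = \left(-15 + 4\right)^{2} = \left(-11\right)^{2} = 121$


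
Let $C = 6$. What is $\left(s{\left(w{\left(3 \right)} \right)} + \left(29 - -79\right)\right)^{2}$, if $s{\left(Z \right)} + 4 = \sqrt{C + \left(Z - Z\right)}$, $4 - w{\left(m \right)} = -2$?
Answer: $\left(104 + \sqrt{6}\right)^{2} \approx 11332.0$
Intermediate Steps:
$w{\left(m \right)} = 6$ ($w{\left(m \right)} = 4 - -2 = 4 + 2 = 6$)
$s{\left(Z \right)} = -4 + \sqrt{6}$ ($s{\left(Z \right)} = -4 + \sqrt{6 + \left(Z - Z\right)} = -4 + \sqrt{6 + 0} = -4 + \sqrt{6}$)
$\left(s{\left(w{\left(3 \right)} \right)} + \left(29 - -79\right)\right)^{2} = \left(\left(-4 + \sqrt{6}\right) + \left(29 - -79\right)\right)^{2} = \left(\left(-4 + \sqrt{6}\right) + \left(29 + 79\right)\right)^{2} = \left(\left(-4 + \sqrt{6}\right) + 108\right)^{2} = \left(104 + \sqrt{6}\right)^{2}$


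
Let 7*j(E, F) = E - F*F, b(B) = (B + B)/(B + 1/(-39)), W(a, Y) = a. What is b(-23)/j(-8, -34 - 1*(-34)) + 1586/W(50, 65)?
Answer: 2691481/89800 ≈ 29.972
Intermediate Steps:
b(B) = 2*B/(-1/39 + B) (b(B) = (2*B)/(B - 1/39) = (2*B)/(-1/39 + B) = 2*B/(-1/39 + B))
j(E, F) = -F²/7 + E/7 (j(E, F) = (E - F*F)/7 = (E - F²)/7 = -F²/7 + E/7)
b(-23)/j(-8, -34 - 1*(-34)) + 1586/W(50, 65) = (78*(-23)/(-1 + 39*(-23)))/(-(-34 - 1*(-34))²/7 + (⅐)*(-8)) + 1586/50 = (78*(-23)/(-1 - 897))/(-(-34 + 34)²/7 - 8/7) + 1586*(1/50) = (78*(-23)/(-898))/(-⅐*0² - 8/7) + 793/25 = (78*(-23)*(-1/898))/(-⅐*0 - 8/7) + 793/25 = 897/(449*(0 - 8/7)) + 793/25 = 897/(449*(-8/7)) + 793/25 = (897/449)*(-7/8) + 793/25 = -6279/3592 + 793/25 = 2691481/89800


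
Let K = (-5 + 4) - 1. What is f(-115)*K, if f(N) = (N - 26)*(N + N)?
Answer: -64860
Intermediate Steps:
K = -2 (K = -1 - 1 = -2)
f(N) = 2*N*(-26 + N) (f(N) = (-26 + N)*(2*N) = 2*N*(-26 + N))
f(-115)*K = (2*(-115)*(-26 - 115))*(-2) = (2*(-115)*(-141))*(-2) = 32430*(-2) = -64860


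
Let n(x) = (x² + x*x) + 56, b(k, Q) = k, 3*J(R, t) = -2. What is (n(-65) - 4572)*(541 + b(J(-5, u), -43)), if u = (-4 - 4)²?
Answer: 6377014/3 ≈ 2.1257e+6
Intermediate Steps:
u = 64 (u = (-8)² = 64)
J(R, t) = -⅔ (J(R, t) = (⅓)*(-2) = -⅔)
n(x) = 56 + 2*x² (n(x) = (x² + x²) + 56 = 2*x² + 56 = 56 + 2*x²)
(n(-65) - 4572)*(541 + b(J(-5, u), -43)) = ((56 + 2*(-65)²) - 4572)*(541 - ⅔) = ((56 + 2*4225) - 4572)*(1621/3) = ((56 + 8450) - 4572)*(1621/3) = (8506 - 4572)*(1621/3) = 3934*(1621/3) = 6377014/3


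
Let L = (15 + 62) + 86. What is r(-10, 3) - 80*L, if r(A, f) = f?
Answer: -13037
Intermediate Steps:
L = 163 (L = 77 + 86 = 163)
r(-10, 3) - 80*L = 3 - 80*163 = 3 - 13040 = -13037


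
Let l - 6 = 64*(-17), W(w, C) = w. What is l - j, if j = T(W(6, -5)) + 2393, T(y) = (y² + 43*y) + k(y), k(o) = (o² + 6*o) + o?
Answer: -3847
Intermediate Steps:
k(o) = o² + 7*o
T(y) = y² + 43*y + y*(7 + y) (T(y) = (y² + 43*y) + y*(7 + y) = y² + 43*y + y*(7 + y))
j = 2765 (j = 2*6*(25 + 6) + 2393 = 2*6*31 + 2393 = 372 + 2393 = 2765)
l = -1082 (l = 6 + 64*(-17) = 6 - 1088 = -1082)
l - j = -1082 - 1*2765 = -1082 - 2765 = -3847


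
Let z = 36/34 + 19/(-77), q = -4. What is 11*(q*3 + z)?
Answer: -14645/119 ≈ -123.07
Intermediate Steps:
z = 1063/1309 (z = 36*(1/34) + 19*(-1/77) = 18/17 - 19/77 = 1063/1309 ≈ 0.81207)
11*(q*3 + z) = 11*(-4*3 + 1063/1309) = 11*(-12 + 1063/1309) = 11*(-14645/1309) = -14645/119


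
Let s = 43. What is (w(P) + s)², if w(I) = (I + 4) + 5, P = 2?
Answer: 2916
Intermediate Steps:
w(I) = 9 + I (w(I) = (4 + I) + 5 = 9 + I)
(w(P) + s)² = ((9 + 2) + 43)² = (11 + 43)² = 54² = 2916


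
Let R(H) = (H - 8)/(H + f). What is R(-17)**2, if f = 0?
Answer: 625/289 ≈ 2.1626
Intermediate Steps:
R(H) = (-8 + H)/H (R(H) = (H - 8)/(H + 0) = (-8 + H)/H)
R(-17)**2 = ((-8 - 17)/(-17))**2 = (-1/17*(-25))**2 = (25/17)**2 = 625/289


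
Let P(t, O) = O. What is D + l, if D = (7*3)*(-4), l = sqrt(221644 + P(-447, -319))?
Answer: -84 + 5*sqrt(8853) ≈ 386.45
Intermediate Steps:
l = 5*sqrt(8853) (l = sqrt(221644 - 319) = sqrt(221325) = 5*sqrt(8853) ≈ 470.45)
D = -84 (D = 21*(-4) = -84)
D + l = -84 + 5*sqrt(8853)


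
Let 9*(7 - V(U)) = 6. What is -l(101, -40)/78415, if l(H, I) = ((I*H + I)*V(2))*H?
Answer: 521968/15683 ≈ 33.282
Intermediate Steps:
V(U) = 19/3 (V(U) = 7 - ⅑*6 = 7 - ⅔ = 19/3)
l(H, I) = H*(19*I/3 + 19*H*I/3) (l(H, I) = ((I*H + I)*(19/3))*H = ((H*I + I)*(19/3))*H = ((I + H*I)*(19/3))*H = (19*I/3 + 19*H*I/3)*H = H*(19*I/3 + 19*H*I/3))
-l(101, -40)/78415 = -(19/3)*101*(-40)*(1 + 101)/78415 = -(19/3)*101*(-40)*102/78415 = -(-2609840)/78415 = -1*(-521968/15683) = 521968/15683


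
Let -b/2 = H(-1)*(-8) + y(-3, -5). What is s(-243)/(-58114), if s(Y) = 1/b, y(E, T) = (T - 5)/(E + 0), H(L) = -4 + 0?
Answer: 3/12320168 ≈ 2.4350e-7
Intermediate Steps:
H(L) = -4
y(E, T) = (-5 + T)/E
b = -212/3 (b = -2*(-4*(-8) + (-5 - 5)/(-3)) = -2*(32 - ⅓*(-10)) = -2*(32 + 10/3) = -2*106/3 = -212/3 ≈ -70.667)
s(Y) = -3/212 (s(Y) = 1/(-212/3) = -3/212)
s(-243)/(-58114) = -3/212/(-58114) = -3/212*(-1/58114) = 3/12320168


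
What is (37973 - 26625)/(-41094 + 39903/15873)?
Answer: -60042268/217415053 ≈ -0.27616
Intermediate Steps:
(37973 - 26625)/(-41094 + 39903/15873) = 11348/(-41094 + 39903*(1/15873)) = 11348/(-41094 + 13301/5291) = 11348/(-217415053/5291) = 11348*(-5291/217415053) = -60042268/217415053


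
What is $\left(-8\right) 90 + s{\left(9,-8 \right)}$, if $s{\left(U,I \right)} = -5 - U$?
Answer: $-734$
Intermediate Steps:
$\left(-8\right) 90 + s{\left(9,-8 \right)} = \left(-8\right) 90 - 14 = -720 - 14 = -734$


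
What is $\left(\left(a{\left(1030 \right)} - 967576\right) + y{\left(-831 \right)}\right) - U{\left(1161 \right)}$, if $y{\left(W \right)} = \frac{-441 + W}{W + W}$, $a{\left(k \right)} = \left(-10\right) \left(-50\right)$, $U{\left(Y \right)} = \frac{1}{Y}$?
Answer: $- \frac{311008494517}{321597} \approx -9.6708 \cdot 10^{5}$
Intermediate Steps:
$a{\left(k \right)} = 500$
$y{\left(W \right)} = \frac{-441 + W}{2 W}$
$\left(\left(a{\left(1030 \right)} - 967576\right) + y{\left(-831 \right)}\right) - U{\left(1161 \right)} = \left(\left(500 - 967576\right) + \frac{-441 - 831}{2 \left(-831\right)}\right) - \frac{1}{1161} = \left(-967076 + \frac{1}{2} \left(- \frac{1}{831}\right) \left(-1272\right)\right) - \frac{1}{1161} = \left(-967076 + \frac{212}{277}\right) - \frac{1}{1161} = - \frac{267879840}{277} - \frac{1}{1161} = - \frac{311008494517}{321597}$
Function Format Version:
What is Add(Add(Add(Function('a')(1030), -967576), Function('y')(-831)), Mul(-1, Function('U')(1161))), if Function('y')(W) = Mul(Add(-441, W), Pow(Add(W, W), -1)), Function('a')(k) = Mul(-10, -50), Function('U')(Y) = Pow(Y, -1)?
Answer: Rational(-311008494517, 321597) ≈ -9.6708e+5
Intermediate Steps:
Function('a')(k) = 500
Function('y')(W) = Mul(Rational(1, 2), Pow(W, -1), Add(-441, W)) (Function('y')(W) = Mul(Add(-441, W), Pow(Mul(2, W), -1)) = Mul(Add(-441, W), Mul(Rational(1, 2), Pow(W, -1))) = Mul(Rational(1, 2), Pow(W, -1), Add(-441, W)))
Add(Add(Add(Function('a')(1030), -967576), Function('y')(-831)), Mul(-1, Function('U')(1161))) = Add(Add(Add(500, -967576), Mul(Rational(1, 2), Pow(-831, -1), Add(-441, -831))), Mul(-1, Pow(1161, -1))) = Add(Add(-967076, Mul(Rational(1, 2), Rational(-1, 831), -1272)), Mul(-1, Rational(1, 1161))) = Add(Add(-967076, Rational(212, 277)), Rational(-1, 1161)) = Add(Rational(-267879840, 277), Rational(-1, 1161)) = Rational(-311008494517, 321597)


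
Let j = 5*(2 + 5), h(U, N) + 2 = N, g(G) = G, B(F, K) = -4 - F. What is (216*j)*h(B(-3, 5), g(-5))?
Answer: -52920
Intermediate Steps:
h(U, N) = -2 + N
j = 35 (j = 5*7 = 35)
(216*j)*h(B(-3, 5), g(-5)) = (216*35)*(-2 - 5) = 7560*(-7) = -52920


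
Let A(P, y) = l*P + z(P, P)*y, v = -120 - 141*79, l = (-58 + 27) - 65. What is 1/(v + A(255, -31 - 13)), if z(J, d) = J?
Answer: -1/46959 ≈ -2.1295e-5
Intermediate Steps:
l = -96 (l = -31 - 65 = -96)
v = -11259 (v = -120 - 11139 = -11259)
A(P, y) = -96*P + P*y
1/(v + A(255, -31 - 13)) = 1/(-11259 + 255*(-96 + (-31 - 13))) = 1/(-11259 + 255*(-96 - 44)) = 1/(-11259 + 255*(-140)) = 1/(-11259 - 35700) = 1/(-46959) = -1/46959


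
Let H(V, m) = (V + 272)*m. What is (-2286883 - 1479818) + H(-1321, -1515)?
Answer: -2177466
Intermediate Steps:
H(V, m) = m*(272 + V) (H(V, m) = (272 + V)*m = m*(272 + V))
(-2286883 - 1479818) + H(-1321, -1515) = (-2286883 - 1479818) - 1515*(272 - 1321) = -3766701 - 1515*(-1049) = -3766701 + 1589235 = -2177466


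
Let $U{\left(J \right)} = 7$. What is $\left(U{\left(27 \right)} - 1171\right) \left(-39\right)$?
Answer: $45396$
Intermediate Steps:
$\left(U{\left(27 \right)} - 1171\right) \left(-39\right) = \left(7 - 1171\right) \left(-39\right) = \left(-1164\right) \left(-39\right) = 45396$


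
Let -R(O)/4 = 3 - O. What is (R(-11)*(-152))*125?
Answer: 1064000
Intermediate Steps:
R(O) = -12 + 4*O (R(O) = -4*(3 - O) = -12 + 4*O)
(R(-11)*(-152))*125 = ((-12 + 4*(-11))*(-152))*125 = ((-12 - 44)*(-152))*125 = -56*(-152)*125 = 8512*125 = 1064000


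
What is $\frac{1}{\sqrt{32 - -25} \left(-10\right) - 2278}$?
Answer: $- \frac{1139}{2591792} + \frac{5 \sqrt{57}}{2591792} \approx -0.0004249$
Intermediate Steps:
$\frac{1}{\sqrt{32 - -25} \left(-10\right) - 2278} = \frac{1}{\sqrt{32 + 25} \left(-10\right) - 2278} = \frac{1}{\sqrt{57} \left(-10\right) - 2278} = \frac{1}{- 10 \sqrt{57} - 2278} = \frac{1}{-2278 - 10 \sqrt{57}}$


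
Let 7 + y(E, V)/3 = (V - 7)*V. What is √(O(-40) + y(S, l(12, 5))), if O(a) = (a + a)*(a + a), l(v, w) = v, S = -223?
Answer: √6559 ≈ 80.988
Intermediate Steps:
y(E, V) = -21 + 3*V*(-7 + V) (y(E, V) = -21 + 3*((V - 7)*V) = -21 + 3*((-7 + V)*V) = -21 + 3*(V*(-7 + V)) = -21 + 3*V*(-7 + V))
O(a) = 4*a² (O(a) = (2*a)*(2*a) = 4*a²)
√(O(-40) + y(S, l(12, 5))) = √(4*(-40)² + (-21 - 21*12 + 3*12²)) = √(4*1600 + (-21 - 252 + 3*144)) = √(6400 + (-21 - 252 + 432)) = √(6400 + 159) = √6559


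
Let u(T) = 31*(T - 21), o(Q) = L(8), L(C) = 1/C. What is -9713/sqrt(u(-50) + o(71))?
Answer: 19426*I*sqrt(35214)/17607 ≈ 207.04*I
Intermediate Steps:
o(Q) = 1/8
u(T) = -651 + 31*T (u(T) = 31*(-21 + T) = -651 + 31*T)
-9713/sqrt(u(-50) + o(71)) = -9713/sqrt((-651 + 31*(-50)) + 1/8) = -9713/sqrt((-651 - 1550) + 1/8) = -9713/sqrt(-2201 + 1/8) = -9713*(-2*I*sqrt(35214)/17607) = -(-19426)*I*sqrt(35214)/17607 = 19426*I*sqrt(35214)/17607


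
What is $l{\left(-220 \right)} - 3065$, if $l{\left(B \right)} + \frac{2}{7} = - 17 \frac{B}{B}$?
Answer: $- \frac{21576}{7} \approx -3082.3$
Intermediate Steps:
$l{\left(B \right)} = - \frac{121}{7}$ ($l{\left(B \right)} = - \frac{2}{7} - 17 \frac{B}{B} = - \frac{2}{7} - 17 = - \frac{121}{7}$)
$l{\left(-220 \right)} - 3065 = - \frac{121}{7} - 3065 = - \frac{21576}{7}$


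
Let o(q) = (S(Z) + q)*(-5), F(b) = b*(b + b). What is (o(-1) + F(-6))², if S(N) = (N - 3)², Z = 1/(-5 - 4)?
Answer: 5368489/6561 ≈ 818.24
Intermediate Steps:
Z = -⅑ (Z = 1/(-9) = -⅑ ≈ -0.11111)
F(b) = 2*b² (F(b) = b*(2*b) = 2*b²)
S(N) = (-3 + N)²
o(q) = -3920/81 - 5*q (o(q) = ((-3 - ⅑)² + q)*(-5) = ((-28/9)² + q)*(-5) = (784/81 + q)*(-5) = -3920/81 - 5*q)
(o(-1) + F(-6))² = ((-3920/81 - 5*(-1)) + 2*(-6)²)² = ((-3920/81 + 5) + 2*36)² = (-3515/81 + 72)² = (2317/81)² = 5368489/6561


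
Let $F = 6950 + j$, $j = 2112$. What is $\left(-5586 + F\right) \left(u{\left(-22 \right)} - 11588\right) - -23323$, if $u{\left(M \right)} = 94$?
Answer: $-39929821$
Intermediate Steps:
$F = 9062$ ($F = 6950 + 2112 = 9062$)
$\left(-5586 + F\right) \left(u{\left(-22 \right)} - 11588\right) - -23323 = \left(-5586 + 9062\right) \left(94 - 11588\right) - -23323 = 3476 \left(-11494\right) + 23323 = -39953144 + 23323 = -39929821$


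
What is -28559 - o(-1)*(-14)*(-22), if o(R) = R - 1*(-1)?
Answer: -28559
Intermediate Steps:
o(R) = 1 + R (o(R) = R + 1 = 1 + R)
-28559 - o(-1)*(-14)*(-22) = -28559 - (1 - 1)*(-14)*(-22) = -28559 - 0*(-14)*(-22) = -28559 - 0*(-22) = -28559 - 1*0 = -28559 + 0 = -28559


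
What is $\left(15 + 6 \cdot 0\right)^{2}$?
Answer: $225$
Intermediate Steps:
$\left(15 + 6 \cdot 0\right)^{2} = \left(15 + 0\right)^{2} = 15^{2} = 225$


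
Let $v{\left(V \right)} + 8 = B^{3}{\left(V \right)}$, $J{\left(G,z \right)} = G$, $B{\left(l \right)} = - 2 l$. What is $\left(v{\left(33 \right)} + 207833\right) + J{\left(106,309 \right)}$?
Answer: $-79565$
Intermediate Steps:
$v{\left(V \right)} = -8 - 8 V^{3}$ ($v{\left(V \right)} = -8 + \left(- 2 V\right)^{3} = -8 - 8 V^{3}$)
$\left(v{\left(33 \right)} + 207833\right) + J{\left(106,309 \right)} = \left(\left(-8 - 8 \cdot 33^{3}\right) + 207833\right) + 106 = \left(\left(-8 - 287496\right) + 207833\right) + 106 = \left(-287504 + 207833\right) + 106 = -79671 + 106 = -79565$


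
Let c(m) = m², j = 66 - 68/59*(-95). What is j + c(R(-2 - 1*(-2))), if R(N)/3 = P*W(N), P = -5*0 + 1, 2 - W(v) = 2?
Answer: 10354/59 ≈ 175.49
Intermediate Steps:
W(v) = 0 (W(v) = 2 - 1*2 = 2 - 2 = 0)
P = 1 (P = 0 + 1 = 1)
R(N) = 0 (R(N) = 3*(1*0) = 3*0 = 0)
j = 10354/59 (j = 66 - 68*1/59*(-95) = 66 - 68/59*(-95) = 66 + 6460/59 = 10354/59 ≈ 175.49)
j + c(R(-2 - 1*(-2))) = 10354/59 + 0² = 10354/59 + 0 = 10354/59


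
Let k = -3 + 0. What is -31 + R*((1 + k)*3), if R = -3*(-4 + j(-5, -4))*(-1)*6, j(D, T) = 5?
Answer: -139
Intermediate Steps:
k = -3
R = 18 (R = -3*(-4 + 5)*(-1)*6 = -3*(-1)*6 = 3*6 = 18)
-31 + R*((1 + k)*3) = -31 + 18*((1 - 3)*3) = -31 + 18*(-2*3) = -31 + 18*(-6) = -31 - 108 = -139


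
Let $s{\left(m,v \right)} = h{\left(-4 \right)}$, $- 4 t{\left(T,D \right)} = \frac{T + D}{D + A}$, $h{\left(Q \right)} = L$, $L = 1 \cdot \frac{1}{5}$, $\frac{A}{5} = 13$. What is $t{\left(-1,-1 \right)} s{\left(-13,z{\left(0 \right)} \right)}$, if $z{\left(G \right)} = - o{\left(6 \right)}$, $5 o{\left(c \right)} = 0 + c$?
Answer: $\frac{1}{640} \approx 0.0015625$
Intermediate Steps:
$o{\left(c \right)} = \frac{c}{5}$ ($o{\left(c \right)} = \frac{0 + c}{5} = \frac{c}{5}$)
$A = 65$ ($A = 5 \cdot 13 = 65$)
$L = \frac{1}{5}$ ($L = 1 \cdot \frac{1}{5} = \frac{1}{5} \approx 0.2$)
$h{\left(Q \right)} = \frac{1}{5}$
$z{\left(G \right)} = - \frac{6}{5}$
$t{\left(T,D \right)} = - \frac{D + T}{4 \left(65 + D\right)}$ ($t{\left(T,D \right)} = - \frac{\left(T + D\right) \frac{1}{D + 65}}{4} = - \frac{\left(D + T\right) \frac{1}{65 + D}}{4} = - \frac{\frac{1}{65 + D} \left(D + T\right)}{4} = - \frac{D + T}{4 \left(65 + D\right)}$)
$s{\left(m,v \right)} = \frac{1}{5}$
$t{\left(-1,-1 \right)} s{\left(-13,z{\left(0 \right)} \right)} = \frac{\left(-1\right) \left(-1\right) - -1}{4 \left(65 - 1\right)} \frac{1}{5} = \frac{1 + 1}{4 \cdot 64} \cdot \frac{1}{5} = \frac{1}{4} \cdot \frac{1}{64} \cdot 2 \cdot \frac{1}{5} = \frac{1}{128} \cdot \frac{1}{5} = \frac{1}{640}$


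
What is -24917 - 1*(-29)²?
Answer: -25758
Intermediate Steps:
-24917 - 1*(-29)² = -24917 - 1*841 = -24917 - 841 = -25758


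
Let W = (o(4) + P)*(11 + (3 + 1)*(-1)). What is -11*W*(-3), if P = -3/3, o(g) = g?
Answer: 693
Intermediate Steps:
P = -1 (P = -3*⅓ = -1)
W = 21 (W = (4 - 1)*(11 + (3 + 1)*(-1)) = 3*(11 + 4*(-1)) = 3*(11 - 4) = 3*7 = 21)
-11*W*(-3) = -11*21*(-3) = -231*(-3) = 693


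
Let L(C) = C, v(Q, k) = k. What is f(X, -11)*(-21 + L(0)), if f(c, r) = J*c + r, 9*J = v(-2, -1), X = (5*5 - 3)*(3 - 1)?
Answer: 1001/3 ≈ 333.67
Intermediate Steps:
X = 44 (X = (25 - 3)*2 = 22*2 = 44)
J = -1/9 (J = (1/9)*(-1) = -1/9 ≈ -0.11111)
f(c, r) = r - c/9 (f(c, r) = -c/9 + r = r - c/9)
f(X, -11)*(-21 + L(0)) = (-11 - 1/9*44)*(-21 + 0) = (-11 - 44/9)*(-21) = -143/9*(-21) = 1001/3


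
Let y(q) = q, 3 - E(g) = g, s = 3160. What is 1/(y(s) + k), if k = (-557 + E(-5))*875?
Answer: -1/477215 ≈ -2.0955e-6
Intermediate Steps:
E(g) = 3 - g
k = -480375 (k = (-557 + (3 - 1*(-5)))*875 = (-557 + (3 + 5))*875 = (-557 + 8)*875 = -549*875 = -480375)
1/(y(s) + k) = 1/(3160 - 480375) = 1/(-477215) = -1/477215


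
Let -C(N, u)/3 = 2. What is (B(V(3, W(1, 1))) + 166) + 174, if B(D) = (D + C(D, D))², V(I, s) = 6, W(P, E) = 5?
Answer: 340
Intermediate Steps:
C(N, u) = -6 (C(N, u) = -3*2 = -6)
B(D) = (-6 + D)² (B(D) = (D - 6)² = (-6 + D)²)
(B(V(3, W(1, 1))) + 166) + 174 = ((-6 + 6)² + 166) + 174 = (0² + 166) + 174 = (0 + 166) + 174 = 166 + 174 = 340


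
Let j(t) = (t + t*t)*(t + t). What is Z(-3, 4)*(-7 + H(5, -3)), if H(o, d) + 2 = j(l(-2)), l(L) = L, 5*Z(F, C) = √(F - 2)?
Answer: -17*I*√5/5 ≈ -7.6026*I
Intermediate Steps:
Z(F, C) = √(-2 + F)/5 (Z(F, C) = √(F - 2)/5 = √(-2 + F)/5)
j(t) = 2*t*(t + t²) (j(t) = (t + t²)*(2*t) = 2*t*(t + t²))
H(o, d) = -10 (H(o, d) = -2 + 2*(-2)²*(1 - 2) = -2 + 2*4*(-1) = -2 - 8 = -10)
Z(-3, 4)*(-7 + H(5, -3)) = (√(-2 - 3)/5)*(-7 - 10) = (√(-5)/5)*(-17) = ((I*√5)/5)*(-17) = (I*√5/5)*(-17) = -17*I*√5/5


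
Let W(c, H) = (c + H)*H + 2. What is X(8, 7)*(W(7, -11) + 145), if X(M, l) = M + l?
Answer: 2865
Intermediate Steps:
W(c, H) = 2 + H*(H + c) (W(c, H) = (H + c)*H + 2 = H*(H + c) + 2 = 2 + H*(H + c))
X(8, 7)*(W(7, -11) + 145) = (8 + 7)*((2 + (-11)² - 11*7) + 145) = 15*((2 + 121 - 77) + 145) = 15*(46 + 145) = 15*191 = 2865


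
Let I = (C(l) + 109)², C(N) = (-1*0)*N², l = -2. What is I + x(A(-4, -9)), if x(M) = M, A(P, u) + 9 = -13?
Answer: 11859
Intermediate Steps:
A(P, u) = -22 (A(P, u) = -9 - 13 = -22)
C(N) = 0 (C(N) = 0*N² = 0)
I = 11881 (I = (0 + 109)² = 109² = 11881)
I + x(A(-4, -9)) = 11881 - 22 = 11859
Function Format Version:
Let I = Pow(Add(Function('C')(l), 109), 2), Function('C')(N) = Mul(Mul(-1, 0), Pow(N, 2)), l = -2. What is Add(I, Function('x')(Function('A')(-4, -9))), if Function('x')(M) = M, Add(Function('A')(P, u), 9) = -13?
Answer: 11859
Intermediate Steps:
Function('A')(P, u) = -22 (Function('A')(P, u) = Add(-9, -13) = -22)
Function('C')(N) = 0 (Function('C')(N) = Mul(0, Pow(N, 2)) = 0)
I = 11881 (I = Pow(Add(0, 109), 2) = Pow(109, 2) = 11881)
Add(I, Function('x')(Function('A')(-4, -9))) = Add(11881, -22) = 11859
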